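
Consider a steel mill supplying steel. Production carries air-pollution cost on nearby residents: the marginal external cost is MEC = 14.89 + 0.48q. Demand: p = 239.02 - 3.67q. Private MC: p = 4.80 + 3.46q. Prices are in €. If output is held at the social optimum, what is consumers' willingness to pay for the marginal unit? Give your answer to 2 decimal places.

Social marginal cost = private MC + MEC = 19.69 + 3.94q.
Set SMC = demand: 19.69 + 3.94q = 239.02 - 3.67q → q* = 28.8213.
Consumer price on the demand curve at q*: 239.02 − 3.67×28.8213 = 133.2458.

P = €133.25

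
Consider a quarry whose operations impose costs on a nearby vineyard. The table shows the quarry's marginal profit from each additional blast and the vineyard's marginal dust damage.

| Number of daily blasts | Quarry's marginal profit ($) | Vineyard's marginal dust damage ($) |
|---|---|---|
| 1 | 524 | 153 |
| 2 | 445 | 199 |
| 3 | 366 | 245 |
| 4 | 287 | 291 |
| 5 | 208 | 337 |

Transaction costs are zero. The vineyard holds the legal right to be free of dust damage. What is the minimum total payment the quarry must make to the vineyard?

Efficient level: marginal profit ≥ marginal dust damage through level 3, so k* = 3.
With the vineyard holding the right, the quarry must at least compensate total damage at k*: 153 + 199 + 245 = 597.

$597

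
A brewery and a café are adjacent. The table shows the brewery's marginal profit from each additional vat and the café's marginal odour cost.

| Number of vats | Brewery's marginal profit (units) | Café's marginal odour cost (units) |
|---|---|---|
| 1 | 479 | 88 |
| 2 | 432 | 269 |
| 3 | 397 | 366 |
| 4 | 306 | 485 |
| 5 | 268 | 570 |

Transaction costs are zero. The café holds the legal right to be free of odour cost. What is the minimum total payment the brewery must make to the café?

Efficient level: marginal profit ≥ marginal odour cost through level 3, so k* = 3.
With the café holding the right, the brewery must at least compensate total damage at k*: 88 + 269 + 366 = 723.

723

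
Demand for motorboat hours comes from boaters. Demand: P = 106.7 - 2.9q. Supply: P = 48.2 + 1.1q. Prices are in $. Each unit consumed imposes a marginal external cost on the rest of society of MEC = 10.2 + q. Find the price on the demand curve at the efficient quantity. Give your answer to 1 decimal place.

P = $78.7

Social marginal benefit = demand − MEC = 96.5 - 3.9q.
Set SMB = MC: 96.5 - 3.9q = 48.2 + 1.1q → q* = 9.6600.
Consumer price on the demand curve at q*: 106.7 − 2.9×9.6600 = 78.6860.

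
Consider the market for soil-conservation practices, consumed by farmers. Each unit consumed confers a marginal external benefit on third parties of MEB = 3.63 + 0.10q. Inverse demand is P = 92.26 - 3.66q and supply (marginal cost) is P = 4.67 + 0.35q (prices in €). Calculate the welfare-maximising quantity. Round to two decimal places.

Social marginal benefit = demand + MEB = 95.89 - 3.56q.
Set SMB = MC: 95.89 - 3.56q = 4.67 + 0.35q → q* = 23.3299.

q* = 23.33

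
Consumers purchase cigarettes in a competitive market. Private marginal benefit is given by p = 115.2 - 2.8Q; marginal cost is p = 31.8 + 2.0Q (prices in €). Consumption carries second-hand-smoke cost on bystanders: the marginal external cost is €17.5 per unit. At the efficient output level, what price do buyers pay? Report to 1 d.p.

P = €76.8

Social marginal benefit = demand − MEC = 97.7 - 2.8Q.
Set SMB = MC: 97.7 - 2.8Q = 31.8 + 2.0Q → Q* = 13.7292.
Consumer price on the demand curve at Q*: 115.2 − 2.8×13.7292 = 76.7582.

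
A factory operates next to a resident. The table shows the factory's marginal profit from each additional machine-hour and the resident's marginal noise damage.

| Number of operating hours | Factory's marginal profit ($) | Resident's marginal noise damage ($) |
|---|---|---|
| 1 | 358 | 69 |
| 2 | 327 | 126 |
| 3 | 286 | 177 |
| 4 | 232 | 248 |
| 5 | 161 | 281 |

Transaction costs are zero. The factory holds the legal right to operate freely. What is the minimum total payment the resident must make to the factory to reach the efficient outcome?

$393

Left alone the factory would choose level 5 (marginal profit stays positive).
Efficient level: k* = 3 (marginal profit ≥ marginal noise damage through 3).
The resident must at least cover the factory's forgone profit from cutting 5→3: 232 + 161 = 393.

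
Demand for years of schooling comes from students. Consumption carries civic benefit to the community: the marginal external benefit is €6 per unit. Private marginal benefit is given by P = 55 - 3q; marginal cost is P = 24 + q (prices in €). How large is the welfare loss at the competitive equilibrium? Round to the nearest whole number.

DWL = €5

Market equilibrium (private): 24 + q = 55 - 3q → q_m = 7.7500.
Social marginal benefit = demand + MEB = 61 - 3q.
Set SMB = MC: 61 - 3q = 24 + q → q* = 9.2500.
The welfare-loss triangle has base |q_m − q*| and height MEB(q_m) (the vertical gap between SMB and MC is zero at q* and MEB at q_m).
DWL = ½ × 1.5000 × 6.0000 = 4.5000.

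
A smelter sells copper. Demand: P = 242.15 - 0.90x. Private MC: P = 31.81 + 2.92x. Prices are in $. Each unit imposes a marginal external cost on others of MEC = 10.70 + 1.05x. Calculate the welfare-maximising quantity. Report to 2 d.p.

Social marginal cost = private MC + MEC = 42.51 + 3.97x.
Set SMC = demand: 42.51 + 3.97x = 242.15 - 0.90x → x* = 40.9938.

x* = 40.99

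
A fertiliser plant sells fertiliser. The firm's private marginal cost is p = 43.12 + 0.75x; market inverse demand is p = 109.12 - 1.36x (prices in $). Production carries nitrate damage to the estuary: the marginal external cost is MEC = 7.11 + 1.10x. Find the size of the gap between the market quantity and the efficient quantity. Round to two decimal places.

12.93 units

Market equilibrium (private): 43.12 + 0.75x = 109.12 - 1.36x → x_m = 31.2796.
Social marginal cost = private MC + MEC = 50.23 + 1.85x.
Set SMC = demand: 50.23 + 1.85x = 109.12 - 1.36x → x* = 18.3458.
Gap = |31.2796 − 18.3458| = 12.9338.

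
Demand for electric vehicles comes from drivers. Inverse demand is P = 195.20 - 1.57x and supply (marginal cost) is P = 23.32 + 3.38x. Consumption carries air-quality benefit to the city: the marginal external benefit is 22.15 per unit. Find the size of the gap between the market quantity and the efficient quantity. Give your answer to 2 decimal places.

4.47 units

Market equilibrium (private): 23.32 + 3.38x = 195.20 - 1.57x → x_m = 34.7232.
Social marginal benefit = demand + MEB = 217.35 - 1.57x.
Set SMB = MC: 217.35 - 1.57x = 23.32 + 3.38x → x* = 39.1980.
Gap = |34.7232 − 39.1980| = 4.4748.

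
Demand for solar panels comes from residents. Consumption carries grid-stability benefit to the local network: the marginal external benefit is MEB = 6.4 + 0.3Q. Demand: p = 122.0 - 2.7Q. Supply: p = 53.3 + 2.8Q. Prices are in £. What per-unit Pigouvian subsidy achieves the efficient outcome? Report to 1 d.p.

Social marginal benefit = demand + MEB = 128.4 - 2.4Q.
Set SMB = MC: 128.4 - 2.4Q = 53.3 + 2.8Q → Q* = 14.4423.
The Pigouvian subsidy equals MEB at Q*: 6.4 + 0.3×14.4423 = 10.7327.

subsidy = £10.7 per unit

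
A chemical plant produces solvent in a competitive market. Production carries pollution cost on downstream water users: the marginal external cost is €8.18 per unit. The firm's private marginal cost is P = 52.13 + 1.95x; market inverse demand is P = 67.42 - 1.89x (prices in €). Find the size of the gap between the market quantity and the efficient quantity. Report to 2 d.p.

2.13 units

Market equilibrium (private): 52.13 + 1.95x = 67.42 - 1.89x → x_m = 3.9818.
Social marginal cost = private MC + MEC = 60.31 + 1.95x.
Set SMC = demand: 60.31 + 1.95x = 67.42 - 1.89x → x* = 1.8516.
Gap = |3.9818 − 1.8516| = 2.1302.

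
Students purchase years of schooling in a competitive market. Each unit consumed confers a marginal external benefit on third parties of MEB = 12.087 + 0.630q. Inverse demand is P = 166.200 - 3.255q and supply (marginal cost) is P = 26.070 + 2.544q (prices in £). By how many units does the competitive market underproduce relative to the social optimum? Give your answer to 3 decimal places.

Market equilibrium (private): 26.070 + 2.544q = 166.200 - 3.255q → q_m = 24.1645.
Social marginal benefit = demand + MEB = 178.287 - 2.625q.
Set SMB = MC: 178.287 - 2.625q = 26.070 + 2.544q → q* = 29.4481.
Gap = |24.1645 − 29.4481| = 5.2836.

5.284 units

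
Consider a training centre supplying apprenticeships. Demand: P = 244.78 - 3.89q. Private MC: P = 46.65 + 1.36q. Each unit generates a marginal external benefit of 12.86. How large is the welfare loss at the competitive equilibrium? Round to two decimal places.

Market equilibrium (private): 46.65 + 1.36q = 244.78 - 3.89q → q_m = 37.7390.
Social marginal cost = private MC − MEB = 33.79 + 1.36q.
Set SMC = demand: 33.79 + 1.36q = 244.78 - 3.89q → q* = 40.1886.
The welfare-loss triangle has base |q_m − q*| and height MEB(q_m) (the vertical gap between SMC and demand is zero at q* and MEB at q_m).
DWL = ½ × 2.4496 × 12.8600 = 15.7509.

DWL = 15.75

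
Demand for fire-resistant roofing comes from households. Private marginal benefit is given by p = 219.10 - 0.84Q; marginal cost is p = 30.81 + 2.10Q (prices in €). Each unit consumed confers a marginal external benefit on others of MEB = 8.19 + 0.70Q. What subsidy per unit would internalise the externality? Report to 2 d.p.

subsidy = €69.59 per unit

Social marginal benefit = demand + MEB = 227.29 - 0.14Q.
Set SMB = MC: 227.29 - 0.14Q = 30.81 + 2.10Q → Q* = 87.7143.
The Pigouvian subsidy equals MEB at Q*: 8.19 + 0.70×87.7143 = 69.5900.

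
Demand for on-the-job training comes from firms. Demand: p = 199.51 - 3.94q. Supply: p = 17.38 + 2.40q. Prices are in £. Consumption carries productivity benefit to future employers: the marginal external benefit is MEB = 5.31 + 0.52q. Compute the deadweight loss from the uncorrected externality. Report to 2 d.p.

Market equilibrium (private): 17.38 + 2.40q = 199.51 - 3.94q → q_m = 28.7271.
Social marginal benefit = demand + MEB = 204.82 - 3.42q.
Set SMB = MC: 204.82 - 3.42q = 17.38 + 2.40q → q* = 32.2062.
Height of the DWL triangle at q_m is SMB(q_m) − MC(q_m) = MEB(q_m) = 20.2481.
DWL = ½ × 3.4791 × 20.2481 = 35.2226.

DWL = £35.22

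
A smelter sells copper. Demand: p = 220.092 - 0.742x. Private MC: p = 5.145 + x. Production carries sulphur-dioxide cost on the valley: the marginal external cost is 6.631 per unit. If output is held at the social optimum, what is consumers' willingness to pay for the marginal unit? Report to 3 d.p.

Social marginal cost = private MC + MEC = 11.776 + x.
Set SMC = demand: 11.776 + x = 220.092 - 0.742x → x* = 119.5844.
Consumer price on the demand curve at x*: 220.092 − 0.742×119.5844 = 131.3604.

P = 131.360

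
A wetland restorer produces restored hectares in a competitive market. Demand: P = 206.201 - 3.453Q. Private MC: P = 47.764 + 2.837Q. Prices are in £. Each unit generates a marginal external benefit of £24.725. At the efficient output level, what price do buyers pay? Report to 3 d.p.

P = £105.651

Social marginal cost = private MC − MEB = 23.039 + 2.837Q.
Set SMC = demand: 23.039 + 2.837Q = 206.201 - 3.453Q → Q* = 29.1196.
Consumer price on the demand curve at Q*: 206.201 − 3.453×29.1196 = 105.6510.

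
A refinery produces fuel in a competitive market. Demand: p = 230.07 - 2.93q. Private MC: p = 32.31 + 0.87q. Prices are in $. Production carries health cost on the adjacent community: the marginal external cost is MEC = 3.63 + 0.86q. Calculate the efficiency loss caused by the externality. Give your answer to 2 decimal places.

Market equilibrium (private): 32.31 + 0.87q = 230.07 - 2.93q → q_m = 52.0421.
Social marginal cost = private MC + MEC = 35.94 + 1.73q.
Set SMC = demand: 35.94 + 1.73q = 230.07 - 2.93q → q* = 41.6588.
Height of the DWL triangle at q_m is SMC(q_m) − demand(q_m) = MEC(q_m) = 48.3862.
DWL = ½ × 10.3833 × 48.3862 = 251.2042.

DWL = $251.20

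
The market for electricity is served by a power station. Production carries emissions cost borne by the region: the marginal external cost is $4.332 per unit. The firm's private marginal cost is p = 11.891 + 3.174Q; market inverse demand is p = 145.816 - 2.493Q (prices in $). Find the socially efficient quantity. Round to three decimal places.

Social marginal cost = private MC + MEC = 16.223 + 3.174Q.
Set SMC = demand: 16.223 + 3.174Q = 145.816 - 2.493Q → Q* = 22.8680.

Q* = 22.868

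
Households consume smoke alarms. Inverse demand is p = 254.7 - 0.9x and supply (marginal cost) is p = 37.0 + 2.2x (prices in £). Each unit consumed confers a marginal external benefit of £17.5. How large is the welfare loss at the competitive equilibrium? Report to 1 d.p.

DWL = £49.4

Market equilibrium (private): 37.0 + 2.2x = 254.7 - 0.9x → x_m = 70.2258.
Social marginal benefit = demand + MEB = 272.2 - 0.9x.
Set SMB = MC: 272.2 - 0.9x = 37.0 + 2.2x → x* = 75.8710.
Between x* and x_m the wedge SMB − MC runs linearly from 0 to MEB(x_m), so the loss is a triangle.
DWL = ½ × 5.6452 × 17.5000 = 49.3955.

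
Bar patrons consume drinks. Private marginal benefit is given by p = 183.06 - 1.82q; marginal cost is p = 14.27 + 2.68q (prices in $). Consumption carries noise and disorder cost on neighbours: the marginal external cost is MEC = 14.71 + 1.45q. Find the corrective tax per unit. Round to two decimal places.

Social marginal benefit = demand − MEC = 168.35 - 3.27q.
Set SMB = MC: 168.35 - 3.27q = 14.27 + 2.68q → q* = 25.8958.
The Pigouvian tax equals MEC at q*: 14.71 + 1.45×25.8958 = 52.2589.

tax = $52.26 per unit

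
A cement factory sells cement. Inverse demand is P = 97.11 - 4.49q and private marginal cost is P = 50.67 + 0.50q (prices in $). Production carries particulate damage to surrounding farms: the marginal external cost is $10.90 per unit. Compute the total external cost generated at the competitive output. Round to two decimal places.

Market equilibrium (private): 50.67 + 0.50q = 97.11 - 4.49q → q_m = 9.3066.
Total external cost = MEC × q_m = 10.90 × 9.3066 = 101.4419.

$101.44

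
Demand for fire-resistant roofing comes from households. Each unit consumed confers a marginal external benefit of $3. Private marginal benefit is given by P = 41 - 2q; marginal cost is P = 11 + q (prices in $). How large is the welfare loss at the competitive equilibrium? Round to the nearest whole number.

Market equilibrium (private): 11 + q = 41 - 2q → q_m = 10.0000.
Social marginal benefit = demand + MEB = 44 - 2q.
Set SMB = MC: 44 - 2q = 11 + q → q* = 11.0000.
Between q* and q_m the wedge SMB − MC runs linearly from 0 to MEB(q_m), so the loss is a triangle.
DWL = ½ × 1.0000 × 3.0000 = 1.5000.

DWL = $2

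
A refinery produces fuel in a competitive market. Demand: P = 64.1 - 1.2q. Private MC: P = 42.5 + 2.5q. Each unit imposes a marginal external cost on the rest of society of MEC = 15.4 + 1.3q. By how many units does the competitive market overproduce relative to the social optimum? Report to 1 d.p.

4.6 units

Market equilibrium (private): 42.5 + 2.5q = 64.1 - 1.2q → q_m = 5.8378.
Social marginal cost = private MC + MEC = 57.9 + 3.8q.
Set SMC = demand: 57.9 + 3.8q = 64.1 - 1.2q → q* = 1.2400.
Gap = |5.8378 − 1.2400| = 4.5978.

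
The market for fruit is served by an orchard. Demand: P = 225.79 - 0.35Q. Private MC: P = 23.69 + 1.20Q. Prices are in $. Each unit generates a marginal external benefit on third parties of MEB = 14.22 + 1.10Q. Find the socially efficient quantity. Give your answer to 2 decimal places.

Q* = 480.71

Social marginal cost = private MC − MEB = 9.47 + 0.10Q.
Set SMC = demand: 9.47 + 0.10Q = 225.79 - 0.35Q → Q* = 480.7111.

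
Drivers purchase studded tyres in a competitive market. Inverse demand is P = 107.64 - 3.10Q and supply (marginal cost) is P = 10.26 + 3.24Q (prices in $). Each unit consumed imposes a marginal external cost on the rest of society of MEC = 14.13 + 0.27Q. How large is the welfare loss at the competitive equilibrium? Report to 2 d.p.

Market equilibrium (private): 10.26 + 3.24Q = 107.64 - 3.10Q → Q_m = 15.3596.
Social marginal benefit = demand − MEC = 93.51 - 3.37Q.
Set SMB = MC: 93.51 - 3.37Q = 10.26 + 3.24Q → Q* = 12.5946.
The welfare-loss triangle has base |Q_m − Q*| and height MEC(Q_m) (the vertical gap between SMB and MC is zero at Q* and MEC at Q_m).
DWL = ½ × 2.7650 × 18.2771 = 25.2681.

DWL = $25.27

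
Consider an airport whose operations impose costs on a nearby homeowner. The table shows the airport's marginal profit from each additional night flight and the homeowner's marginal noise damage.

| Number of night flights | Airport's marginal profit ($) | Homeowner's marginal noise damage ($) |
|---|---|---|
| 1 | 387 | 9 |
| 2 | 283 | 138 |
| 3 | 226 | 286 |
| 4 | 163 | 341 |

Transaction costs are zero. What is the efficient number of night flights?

Bargaining reaches the level where marginal profit last exceeds marginal noise damage.
That holds through level 2 (283 ≥ 138) but not at 3 (226 < 286).

2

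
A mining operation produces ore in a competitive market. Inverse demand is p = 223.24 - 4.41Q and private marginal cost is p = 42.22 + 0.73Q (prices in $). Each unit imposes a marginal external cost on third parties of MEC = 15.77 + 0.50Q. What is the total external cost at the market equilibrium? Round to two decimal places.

Market equilibrium (private): 42.22 + 0.73Q = 223.24 - 4.41Q → Q_m = 35.2179.
Total external cost = ∫₀^{Q_m} (15.77 + 0.50Q) dQ = 15.77×35.2179 + ½×0.50×35.2179² = 865.4614.

$865.46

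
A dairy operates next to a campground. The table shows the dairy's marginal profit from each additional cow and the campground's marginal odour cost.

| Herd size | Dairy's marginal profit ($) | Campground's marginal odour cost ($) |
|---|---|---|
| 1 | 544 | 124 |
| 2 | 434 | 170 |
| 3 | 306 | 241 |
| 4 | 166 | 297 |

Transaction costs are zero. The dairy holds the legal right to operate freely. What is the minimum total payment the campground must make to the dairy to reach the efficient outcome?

Left alone the dairy would choose level 4 (marginal profit stays positive).
Efficient level: k* = 3 (marginal profit ≥ marginal odour cost through 3).
The campground must at least cover the dairy's forgone profit from cutting 4→3: 166 = 166.

$166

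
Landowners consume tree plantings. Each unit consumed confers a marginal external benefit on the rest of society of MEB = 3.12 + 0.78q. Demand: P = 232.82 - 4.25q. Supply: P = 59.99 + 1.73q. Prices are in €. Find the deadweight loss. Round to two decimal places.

Market equilibrium (private): 59.99 + 1.73q = 232.82 - 4.25q → q_m = 28.9013.
Social marginal benefit = demand + MEB = 235.94 - 3.47q.
Set SMB = MC: 235.94 - 3.47q = 59.99 + 1.73q → q* = 33.8365.
Between q* and q_m the wedge SMB − MC runs linearly from 0 to MEB(q_m), so the loss is a triangle.
DWL = ½ × 4.9352 × 25.6630 = 63.3260.

DWL = €63.33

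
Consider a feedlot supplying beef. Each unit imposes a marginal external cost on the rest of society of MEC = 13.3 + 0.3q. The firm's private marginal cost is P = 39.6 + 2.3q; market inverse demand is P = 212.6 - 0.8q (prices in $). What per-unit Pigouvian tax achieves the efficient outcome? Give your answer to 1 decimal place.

tax = $27.4 per unit

Social marginal cost = private MC + MEC = 52.9 + 2.6q.
Set SMC = demand: 52.9 + 2.6q = 212.6 - 0.8q → q* = 46.9706.
The Pigouvian tax equals MEC at q*: 13.3 + 0.3×46.9706 = 27.3912.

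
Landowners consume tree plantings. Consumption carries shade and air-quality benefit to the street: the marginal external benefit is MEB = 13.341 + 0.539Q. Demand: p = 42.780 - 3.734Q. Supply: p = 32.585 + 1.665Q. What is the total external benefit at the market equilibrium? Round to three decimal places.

26.153

Market equilibrium (private): 32.585 + 1.665Q = 42.780 - 3.734Q → Q_m = 1.8883.
Total external benefit = ∫₀^{Q_m} (13.341 + 0.539Q) dQ = 13.341×1.8883 + ½×0.539×1.8883² = 26.1528.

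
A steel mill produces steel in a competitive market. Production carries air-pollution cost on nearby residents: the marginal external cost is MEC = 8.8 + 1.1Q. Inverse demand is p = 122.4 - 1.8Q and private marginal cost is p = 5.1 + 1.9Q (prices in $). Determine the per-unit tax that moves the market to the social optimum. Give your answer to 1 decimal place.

tax = $33.7 per unit

Social marginal cost = private MC + MEC = 13.9 + 3.0Q.
Set SMC = demand: 13.9 + 3.0Q = 122.4 - 1.8Q → Q* = 22.6042.
The Pigouvian tax equals MEC at Q*: 8.8 + 1.1×22.6042 = 33.6646.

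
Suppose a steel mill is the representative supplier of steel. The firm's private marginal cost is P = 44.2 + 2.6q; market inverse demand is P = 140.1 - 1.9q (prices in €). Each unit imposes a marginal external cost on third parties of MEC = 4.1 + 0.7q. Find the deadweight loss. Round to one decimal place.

DWL = €34.8

Market equilibrium (private): 44.2 + 2.6q = 140.1 - 1.9q → q_m = 21.3111.
Social marginal cost = private MC + MEC = 48.3 + 3.3q.
Set SMC = demand: 48.3 + 3.3q = 140.1 - 1.9q → q* = 17.6538.
The loss is the area between SMC and demand from q* to q_m; with linear curves that's a triangle of height MEC(q_m).
DWL = ½ × 3.6573 × 19.0178 = 34.7769.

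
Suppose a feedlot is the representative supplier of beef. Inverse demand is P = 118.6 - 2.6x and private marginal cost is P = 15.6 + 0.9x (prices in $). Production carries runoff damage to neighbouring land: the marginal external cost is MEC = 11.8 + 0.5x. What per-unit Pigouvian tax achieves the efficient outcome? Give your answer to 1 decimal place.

tax = $23.2 per unit

Social marginal cost = private MC + MEC = 27.4 + 1.4x.
Set SMC = demand: 27.4 + 1.4x = 118.6 - 2.6x → x* = 22.8000.
The Pigouvian tax equals MEC at x*: 11.8 + 0.5×22.8000 = 23.2000.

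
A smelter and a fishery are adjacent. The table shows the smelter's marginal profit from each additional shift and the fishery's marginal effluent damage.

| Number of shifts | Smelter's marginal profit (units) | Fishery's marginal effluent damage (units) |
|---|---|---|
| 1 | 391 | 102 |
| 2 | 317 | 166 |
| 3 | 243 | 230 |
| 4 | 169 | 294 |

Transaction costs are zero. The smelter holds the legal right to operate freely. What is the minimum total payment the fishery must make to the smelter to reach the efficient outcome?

169

Left alone the smelter would choose level 4 (marginal profit stays positive).
Efficient level: k* = 3 (marginal profit ≥ marginal effluent damage through 3).
The fishery must at least cover the smelter's forgone profit from cutting 4→3: 169 = 169.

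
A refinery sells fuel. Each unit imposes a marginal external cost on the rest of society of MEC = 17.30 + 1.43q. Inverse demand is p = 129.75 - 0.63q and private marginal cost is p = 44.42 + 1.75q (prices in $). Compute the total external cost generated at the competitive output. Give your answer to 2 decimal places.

$1539.34

Market equilibrium (private): 44.42 + 1.75q = 129.75 - 0.63q → q_m = 35.8529.
Total external cost = ∫₀^{q_m} (17.30 + 1.43q) dq = 17.30×35.8529 + ½×1.43×35.8529² = 1539.3379.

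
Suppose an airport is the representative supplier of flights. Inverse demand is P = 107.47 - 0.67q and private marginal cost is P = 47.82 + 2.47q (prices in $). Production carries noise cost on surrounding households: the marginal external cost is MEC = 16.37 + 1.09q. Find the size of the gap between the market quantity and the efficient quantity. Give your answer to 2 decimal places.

8.77 units

Market equilibrium (private): 47.82 + 2.47q = 107.47 - 0.67q → q_m = 18.9968.
Social marginal cost = private MC + MEC = 64.19 + 3.56q.
Set SMC = demand: 64.19 + 3.56q = 107.47 - 0.67q → q* = 10.2317.
Gap = |18.9968 − 10.2317| = 8.7651.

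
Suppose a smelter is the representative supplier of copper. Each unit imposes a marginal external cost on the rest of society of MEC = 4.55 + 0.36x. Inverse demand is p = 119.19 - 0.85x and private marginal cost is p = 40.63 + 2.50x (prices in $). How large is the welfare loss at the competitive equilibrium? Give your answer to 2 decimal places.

Market equilibrium (private): 40.63 + 2.50x = 119.19 - 0.85x → x_m = 23.4507.
Social marginal cost = private MC + MEC = 45.18 + 2.86x.
Set SMC = demand: 45.18 + 2.86x = 119.19 - 0.85x → x* = 19.9488.
The welfare-loss triangle has base |x_m − x*| and height MEC(x_m) (the vertical gap between SMC and demand is zero at x* and MEC at x_m).
DWL = ½ × 3.5019 × 12.9923 = 22.7489.

DWL = $22.75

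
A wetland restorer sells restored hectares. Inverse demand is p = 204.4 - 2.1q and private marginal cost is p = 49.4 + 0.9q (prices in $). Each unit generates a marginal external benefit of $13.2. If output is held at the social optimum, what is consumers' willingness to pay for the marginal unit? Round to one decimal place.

Social marginal cost = private MC − MEB = 36.2 + 0.9q.
Set SMC = demand: 36.2 + 0.9q = 204.4 - 2.1q → q* = 56.0667.
Consumer price on the demand curve at q*: 204.4 − 2.1×56.0667 = 86.6599.

P = $86.7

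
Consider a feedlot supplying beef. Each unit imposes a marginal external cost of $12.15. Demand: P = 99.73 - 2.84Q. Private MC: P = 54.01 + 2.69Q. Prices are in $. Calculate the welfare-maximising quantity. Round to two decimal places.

Social marginal cost = private MC + MEC = 66.16 + 2.69Q.
Set SMC = demand: 66.16 + 2.69Q = 99.73 - 2.84Q → Q* = 6.0705.

Q* = 6.07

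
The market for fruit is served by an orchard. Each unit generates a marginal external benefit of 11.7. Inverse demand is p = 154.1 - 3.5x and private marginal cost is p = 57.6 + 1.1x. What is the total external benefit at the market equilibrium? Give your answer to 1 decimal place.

245.4

Market equilibrium (private): 57.6 + 1.1x = 154.1 - 3.5x → x_m = 20.9783.
Total external benefit = MEB × x_m = 11.7 × 20.9783 = 245.4461.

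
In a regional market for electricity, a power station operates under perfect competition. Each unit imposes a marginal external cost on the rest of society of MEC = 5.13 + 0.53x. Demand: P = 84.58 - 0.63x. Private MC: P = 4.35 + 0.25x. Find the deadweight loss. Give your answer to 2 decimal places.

Market equilibrium (private): 4.35 + 0.25x = 84.58 - 0.63x → x_m = 91.1705.
Social marginal cost = private MC + MEC = 9.48 + 0.78x.
Set SMC = demand: 9.48 + 0.78x = 84.58 - 0.63x → x* = 53.2624.
The welfare-loss triangle has base |x_m − x*| and height MEC(x_m) (the vertical gap between SMC and demand is zero at x* and MEC at x_m).
DWL = ½ × 37.9081 × 53.4503 = 1013.0997.

DWL = 1013.10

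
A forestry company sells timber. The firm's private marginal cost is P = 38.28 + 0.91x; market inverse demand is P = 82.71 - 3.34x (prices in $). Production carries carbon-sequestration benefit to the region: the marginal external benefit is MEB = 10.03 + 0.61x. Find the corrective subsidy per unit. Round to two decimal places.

subsidy = $19.16 per unit

Social marginal cost = private MC − MEB = 28.25 + 0.30x.
Set SMC = demand: 28.25 + 0.30x = 82.71 - 3.34x → x* = 14.9615.
The Pigouvian subsidy equals MEB at x*: 10.03 + 0.61×14.9615 = 19.1565.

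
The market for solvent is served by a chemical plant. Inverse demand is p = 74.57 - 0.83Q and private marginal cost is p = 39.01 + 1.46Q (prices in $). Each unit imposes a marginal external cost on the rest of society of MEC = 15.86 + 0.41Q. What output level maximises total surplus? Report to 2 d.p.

Social marginal cost = private MC + MEC = 54.87 + 1.87Q.
Set SMC = demand: 54.87 + 1.87Q = 74.57 - 0.83Q → Q* = 7.2963.

Q* = 7.30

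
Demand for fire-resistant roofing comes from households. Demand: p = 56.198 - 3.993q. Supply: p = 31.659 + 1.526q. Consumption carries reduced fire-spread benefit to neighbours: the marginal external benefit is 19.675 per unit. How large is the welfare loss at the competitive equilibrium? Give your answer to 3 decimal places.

Market equilibrium (private): 31.659 + 1.526q = 56.198 - 3.993q → q_m = 4.4463.
Social marginal benefit = demand + MEB = 75.873 - 3.993q.
Set SMB = MC: 75.873 - 3.993q = 31.659 + 1.526q → q* = 8.0112.
Height of the DWL triangle at q_m is SMB(q_m) − MC(q_m) = MEB(q_m) = 19.6750.
DWL = ½ × 3.5649 × 19.6750 = 35.0697.

DWL = 35.070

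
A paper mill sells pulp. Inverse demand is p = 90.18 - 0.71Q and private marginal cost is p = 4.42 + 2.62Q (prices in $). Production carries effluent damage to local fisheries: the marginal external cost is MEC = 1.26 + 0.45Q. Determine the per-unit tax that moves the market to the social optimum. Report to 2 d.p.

Social marginal cost = private MC + MEC = 5.68 + 3.07Q.
Set SMC = demand: 5.68 + 3.07Q = 90.18 - 0.71Q → Q* = 22.3545.
The Pigouvian tax equals MEC at Q*: 1.26 + 0.45×22.3545 = 11.3195.

tax = $11.32 per unit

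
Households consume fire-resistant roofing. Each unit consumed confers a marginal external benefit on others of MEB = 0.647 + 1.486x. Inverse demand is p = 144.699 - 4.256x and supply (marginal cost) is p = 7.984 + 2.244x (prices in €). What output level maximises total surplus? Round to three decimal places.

Social marginal benefit = demand + MEB = 145.346 - 2.770x.
Set SMB = MC: 145.346 - 2.770x = 7.984 + 2.244x → x* = 27.3957.

x* = 27.396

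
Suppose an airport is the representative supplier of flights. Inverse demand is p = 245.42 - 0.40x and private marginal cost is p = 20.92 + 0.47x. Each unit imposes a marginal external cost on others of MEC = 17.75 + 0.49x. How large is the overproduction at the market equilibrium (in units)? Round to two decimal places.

106.02 units

Market equilibrium (private): 20.92 + 0.47x = 245.42 - 0.40x → x_m = 258.0460.
Social marginal cost = private MC + MEC = 38.67 + 0.96x.
Set SMC = demand: 38.67 + 0.96x = 245.42 - 0.40x → x* = 152.0221.
Gap = |258.0460 − 152.0221| = 106.0239.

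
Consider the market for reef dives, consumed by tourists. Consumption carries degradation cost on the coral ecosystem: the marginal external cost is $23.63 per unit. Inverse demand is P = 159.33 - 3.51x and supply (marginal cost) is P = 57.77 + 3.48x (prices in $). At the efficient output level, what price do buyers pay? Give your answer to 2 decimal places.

Social marginal benefit = demand − MEC = 135.70 - 3.51x.
Set SMB = MC: 135.70 - 3.51x = 57.77 + 3.48x → x* = 11.1488.
Consumer price on the demand curve at x*: 159.33 − 3.51×11.1488 = 120.1977.

P = $120.20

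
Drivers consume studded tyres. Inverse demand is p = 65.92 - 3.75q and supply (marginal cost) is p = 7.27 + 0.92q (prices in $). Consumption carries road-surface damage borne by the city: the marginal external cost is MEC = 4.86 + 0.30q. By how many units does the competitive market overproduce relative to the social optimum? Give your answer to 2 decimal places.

1.74 units

Market equilibrium (private): 7.27 + 0.92q = 65.92 - 3.75q → q_m = 12.5589.
Social marginal benefit = demand − MEC = 61.06 - 4.05q.
Set SMB = MC: 61.06 - 4.05q = 7.27 + 0.92q → q* = 10.8229.
Gap = |12.5589 − 10.8229| = 1.7360.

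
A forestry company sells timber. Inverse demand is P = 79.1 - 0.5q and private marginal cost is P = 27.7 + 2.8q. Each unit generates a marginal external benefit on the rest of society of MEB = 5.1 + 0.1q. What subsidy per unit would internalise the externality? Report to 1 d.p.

subsidy = 6.9 per unit

Social marginal cost = private MC − MEB = 22.6 + 2.7q.
Set SMC = demand: 22.6 + 2.7q = 79.1 - 0.5q → q* = 17.6563.
The Pigouvian subsidy equals MEB at q*: 5.1 + 0.1×17.6563 = 6.8656.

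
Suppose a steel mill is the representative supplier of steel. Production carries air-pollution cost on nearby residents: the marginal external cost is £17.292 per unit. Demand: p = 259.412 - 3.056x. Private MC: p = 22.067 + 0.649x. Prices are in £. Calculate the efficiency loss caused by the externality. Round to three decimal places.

Market equilibrium (private): 22.067 + 0.649x = 259.412 - 3.056x → x_m = 64.0607.
Social marginal cost = private MC + MEC = 39.359 + 0.649x.
Set SMC = demand: 39.359 + 0.649x = 259.412 - 3.056x → x* = 59.3935.
The welfare-loss triangle has base |x_m − x*| and height MEC(x_m) (the vertical gap between SMC and demand is zero at x* and MEC at x_m).
DWL = ½ × 4.6672 × 17.2920 = 40.3526.

DWL = £40.353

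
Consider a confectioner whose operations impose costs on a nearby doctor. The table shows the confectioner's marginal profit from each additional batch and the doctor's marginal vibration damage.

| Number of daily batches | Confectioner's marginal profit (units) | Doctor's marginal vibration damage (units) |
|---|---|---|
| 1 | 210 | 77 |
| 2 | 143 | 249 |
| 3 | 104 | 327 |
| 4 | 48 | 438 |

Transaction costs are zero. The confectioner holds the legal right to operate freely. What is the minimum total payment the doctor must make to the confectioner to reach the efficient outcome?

295

Left alone the confectioner would choose level 4 (marginal profit stays positive).
Efficient level: k* = 1 (marginal profit ≥ marginal vibration damage through 1).
The doctor must at least cover the confectioner's forgone profit from cutting 4→1: 143 + 104 + 48 = 295.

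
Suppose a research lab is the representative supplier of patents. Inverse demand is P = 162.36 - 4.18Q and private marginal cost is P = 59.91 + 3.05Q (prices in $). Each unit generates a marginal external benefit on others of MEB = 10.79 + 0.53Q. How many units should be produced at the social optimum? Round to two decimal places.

Q* = 16.90

Social marginal cost = private MC − MEB = 49.12 + 2.52Q.
Set SMC = demand: 49.12 + 2.52Q = 162.36 - 4.18Q → Q* = 16.9015.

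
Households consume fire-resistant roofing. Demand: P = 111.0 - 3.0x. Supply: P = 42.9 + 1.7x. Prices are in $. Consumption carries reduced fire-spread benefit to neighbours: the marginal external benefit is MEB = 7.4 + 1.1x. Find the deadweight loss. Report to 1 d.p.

DWL = $75.6

Market equilibrium (private): 42.9 + 1.7x = 111.0 - 3.0x → x_m = 14.4894.
Social marginal benefit = demand + MEB = 118.4 - 1.9x.
Set SMB = MC: 118.4 - 1.9x = 42.9 + 1.7x → x* = 20.9722.
The welfare-loss triangle has base |x_m − x*| and height MEB(x_m) (the vertical gap between SMB and MC is zero at x* and MEB at x_m).
DWL = ½ × 6.4828 × 23.3383 = 75.6488.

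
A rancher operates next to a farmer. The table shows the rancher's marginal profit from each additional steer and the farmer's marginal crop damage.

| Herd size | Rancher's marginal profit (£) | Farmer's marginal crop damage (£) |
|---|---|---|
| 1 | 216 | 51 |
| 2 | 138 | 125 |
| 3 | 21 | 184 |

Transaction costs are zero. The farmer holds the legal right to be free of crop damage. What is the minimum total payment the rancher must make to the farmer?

£176

Efficient level: marginal profit ≥ marginal crop damage through level 2, so k* = 2.
With the farmer holding the right, the rancher must at least compensate total damage at k*: 51 + 125 = 176.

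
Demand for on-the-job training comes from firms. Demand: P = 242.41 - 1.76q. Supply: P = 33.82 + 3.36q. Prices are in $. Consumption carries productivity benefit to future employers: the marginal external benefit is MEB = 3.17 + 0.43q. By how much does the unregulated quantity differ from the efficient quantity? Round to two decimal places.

4.41 units

Market equilibrium (private): 33.82 + 3.36q = 242.41 - 1.76q → q_m = 40.7402.
Social marginal benefit = demand + MEB = 245.58 - 1.33q.
Set SMB = MC: 245.58 - 1.33q = 33.82 + 3.36q → q* = 45.1514.
Gap = |40.7402 − 45.1514| = 4.4112.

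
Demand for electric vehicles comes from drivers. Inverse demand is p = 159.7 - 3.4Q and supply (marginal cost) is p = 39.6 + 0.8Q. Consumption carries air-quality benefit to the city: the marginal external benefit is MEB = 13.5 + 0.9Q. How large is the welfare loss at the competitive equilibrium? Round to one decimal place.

Market equilibrium (private): 39.6 + 0.8Q = 159.7 - 3.4Q → Q_m = 28.5952.
Social marginal benefit = demand + MEB = 173.2 - 2.5Q.
Set SMB = MC: 173.2 - 2.5Q = 39.6 + 0.8Q → Q* = 40.4848.
The loss is the area between SMB and MC from Q* to Q_m; with linear curves that's a triangle of height MEB(Q_m).
DWL = ½ × 11.8896 × 39.2357 = 233.2484.

DWL = 233.2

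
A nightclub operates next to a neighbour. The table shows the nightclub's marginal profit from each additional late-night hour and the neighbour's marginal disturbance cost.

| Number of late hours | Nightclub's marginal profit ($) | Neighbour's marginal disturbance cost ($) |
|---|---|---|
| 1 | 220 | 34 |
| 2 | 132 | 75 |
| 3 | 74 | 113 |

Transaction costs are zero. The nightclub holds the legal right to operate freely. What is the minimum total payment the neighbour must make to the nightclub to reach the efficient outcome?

$74

Left alone the nightclub would choose level 3 (marginal profit stays positive).
Efficient level: k* = 2 (marginal profit ≥ marginal disturbance cost through 2).
The neighbour must at least cover the nightclub's forgone profit from cutting 3→2: 74 = 74.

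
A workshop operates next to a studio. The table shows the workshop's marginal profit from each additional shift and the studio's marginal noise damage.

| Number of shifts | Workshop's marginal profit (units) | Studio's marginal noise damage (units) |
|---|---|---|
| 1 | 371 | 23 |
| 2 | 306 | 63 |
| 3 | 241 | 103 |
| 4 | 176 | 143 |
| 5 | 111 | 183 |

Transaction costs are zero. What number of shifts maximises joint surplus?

4

Bargaining reaches the level where marginal profit last exceeds marginal noise damage.
That holds through level 4 (176 ≥ 143) but not at 5 (111 < 183).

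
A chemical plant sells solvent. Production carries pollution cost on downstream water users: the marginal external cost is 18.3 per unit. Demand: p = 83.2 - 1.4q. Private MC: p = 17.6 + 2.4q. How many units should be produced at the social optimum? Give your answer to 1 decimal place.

Social marginal cost = private MC + MEC = 35.9 + 2.4q.
Set SMC = demand: 35.9 + 2.4q = 83.2 - 1.4q → q* = 12.4474.

q* = 12.4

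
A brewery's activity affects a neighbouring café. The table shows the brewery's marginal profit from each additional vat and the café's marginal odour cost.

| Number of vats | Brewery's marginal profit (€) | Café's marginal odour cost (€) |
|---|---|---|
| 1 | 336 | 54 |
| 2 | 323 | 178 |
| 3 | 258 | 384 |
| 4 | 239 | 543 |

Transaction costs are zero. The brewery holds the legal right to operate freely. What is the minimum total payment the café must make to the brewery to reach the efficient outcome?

Left alone the brewery would choose level 4 (marginal profit stays positive).
Efficient level: k* = 2 (marginal profit ≥ marginal odour cost through 2).
The café must at least cover the brewery's forgone profit from cutting 4→2: 258 + 239 = 497.

€497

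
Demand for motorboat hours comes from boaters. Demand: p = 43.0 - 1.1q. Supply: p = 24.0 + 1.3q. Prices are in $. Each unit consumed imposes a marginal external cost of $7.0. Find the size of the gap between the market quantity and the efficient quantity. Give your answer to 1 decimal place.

2.9 units

Market equilibrium (private): 24.0 + 1.3q = 43.0 - 1.1q → q_m = 7.9167.
Social marginal benefit = demand − MEC = 36.0 - 1.1q.
Set SMB = MC: 36.0 - 1.1q = 24.0 + 1.3q → q* = 5.0000.
Gap = |7.9167 − 5.0000| = 2.9167.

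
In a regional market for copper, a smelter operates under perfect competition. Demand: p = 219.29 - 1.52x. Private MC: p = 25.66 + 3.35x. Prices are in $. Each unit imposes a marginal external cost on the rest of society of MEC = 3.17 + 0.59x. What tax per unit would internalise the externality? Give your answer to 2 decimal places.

tax = $23.75 per unit

Social marginal cost = private MC + MEC = 28.83 + 3.94x.
Set SMC = demand: 28.83 + 3.94x = 219.29 - 1.52x → x* = 34.8828.
The Pigouvian tax equals MEC at x*: 3.17 + 0.59×34.8828 = 23.7509.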